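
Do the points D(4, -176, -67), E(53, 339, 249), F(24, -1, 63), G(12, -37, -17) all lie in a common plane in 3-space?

With D as base: DE = (49, 515, 316), DF = (20, 175, 130), DG = (8, 139, 50).
DF × DG = (-9320, 40, 1380).
DE · (DF × DG) = 0.
The scalar triple product vanishes, so the four points are coplanar.

Yes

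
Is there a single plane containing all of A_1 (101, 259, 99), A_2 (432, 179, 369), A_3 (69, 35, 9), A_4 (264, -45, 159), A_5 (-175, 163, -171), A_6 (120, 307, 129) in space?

Yes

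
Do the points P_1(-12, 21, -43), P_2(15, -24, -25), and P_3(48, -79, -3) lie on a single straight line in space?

P_1P_2 = (27, -45, 18), P_1P_3 = (60, -100, 40).
Each component of P_1P_3 is 20/9 times the corresponding component of P_1P_2, so P_1P_3 = 20/9·P_1P_2 and the points are collinear.

Yes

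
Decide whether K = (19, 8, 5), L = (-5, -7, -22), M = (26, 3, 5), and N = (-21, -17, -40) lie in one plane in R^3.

Yes

With K as base: KL = (-24, -15, -27), KM = (7, -5, 0), KN = (-40, -25, -45).
KM × KN = (225, 315, -375).
KL · (KM × KN) = 0.
The scalar triple product vanishes, so the four points are coplanar.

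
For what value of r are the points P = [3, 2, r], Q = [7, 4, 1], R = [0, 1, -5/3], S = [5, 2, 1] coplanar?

-1/3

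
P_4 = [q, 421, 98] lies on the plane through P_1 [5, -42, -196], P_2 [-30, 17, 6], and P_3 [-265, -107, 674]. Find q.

95

A normal to the plane is n = P_1P_2 × P_1P_3 = (64460, -24090, 18205).
P_4 lies in the plane iff n · P_1P_4 = 0.
This gives (64460)q + (-6123700) = 0, so q = 95.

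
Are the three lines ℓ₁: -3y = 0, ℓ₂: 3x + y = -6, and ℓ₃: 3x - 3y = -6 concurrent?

Yes

Intersecting ℓ₁ and ℓ₂: solving the 2×2 system gives (x, y) = (-2, 0).
Substitute into ℓ₃: (3)(-2) + (-3)(0) = -6.
This equals -6, so (-2, 0) lies on all three lines and they are concurrent.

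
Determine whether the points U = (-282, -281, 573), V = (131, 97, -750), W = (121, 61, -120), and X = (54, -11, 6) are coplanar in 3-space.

No

The four points are coplanar iff the 3×3 determinant with rows UV, UW, UX is zero.
Rows: (413, 378, -1323), (403, 342, -693), (336, 270, -567).
Expanding along the first row: (413)(-6804) − (378)(4347) + (-1323)(-6102) = 3619728.
Nonzero ⇒ not coplanar.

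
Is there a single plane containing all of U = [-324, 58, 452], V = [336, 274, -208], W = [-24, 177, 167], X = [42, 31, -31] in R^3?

No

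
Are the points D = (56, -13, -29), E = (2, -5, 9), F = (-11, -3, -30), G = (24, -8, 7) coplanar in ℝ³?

No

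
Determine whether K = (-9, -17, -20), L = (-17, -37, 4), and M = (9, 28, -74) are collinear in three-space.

KL = (-8, -20, 24), KM = (18, 45, -54).
KL × KM = (0, 0, 0).
The cross product vanishes, so the three points are collinear.

Yes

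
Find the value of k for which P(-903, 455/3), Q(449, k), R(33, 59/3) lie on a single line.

-39

The three points are collinear iff det[PQ; PR] = 0.
This determinant is linear in k: (-936)k + (-36504) = 0, so k = -39.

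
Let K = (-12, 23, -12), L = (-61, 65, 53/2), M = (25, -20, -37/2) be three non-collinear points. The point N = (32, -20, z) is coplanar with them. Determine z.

-36

The plane through K, L, M has equation (2765/2)x + 1106y + 553z = 2212.
Substituting N: (553)z + (22120) = 2212, so z = -36.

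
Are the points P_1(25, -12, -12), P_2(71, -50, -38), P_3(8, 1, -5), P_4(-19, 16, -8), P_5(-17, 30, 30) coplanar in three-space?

Yes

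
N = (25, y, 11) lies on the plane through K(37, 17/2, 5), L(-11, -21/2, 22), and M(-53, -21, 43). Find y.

11/2

Coplanarity requires KL · (KM × KN) = 0.
KL = (-48, -19, 17), KM = (-90, -59/2, 38); the triple product is linear in y with coefficient 294 and constant term -1617.
Setting it to zero: y = 11/2.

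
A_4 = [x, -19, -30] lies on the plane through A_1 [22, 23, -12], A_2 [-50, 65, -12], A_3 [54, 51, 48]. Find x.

70

Coplanarity requires A_1A_2 · (A_1A_3 × A_1A_4) = 0.
A_1A_2 = (-72, 42, 0), A_1A_3 = (32, 28, 60); the triple product is linear in x with coefficient 2520 and constant term -176400.
Setting it to zero: x = 70.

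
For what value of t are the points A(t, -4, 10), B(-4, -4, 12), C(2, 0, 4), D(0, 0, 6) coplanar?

-2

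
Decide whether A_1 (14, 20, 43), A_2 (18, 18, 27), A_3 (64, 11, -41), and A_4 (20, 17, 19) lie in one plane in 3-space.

Yes

With A_1 as base: A_1A_2 = (4, -2, -16), A_1A_3 = (50, -9, -84), A_1A_4 = (6, -3, -24).
A_1A_3 × A_1A_4 = (-36, 696, -96).
A_1A_2 · (A_1A_3 × A_1A_4) = 0.
The scalar triple product vanishes, so the four points are coplanar.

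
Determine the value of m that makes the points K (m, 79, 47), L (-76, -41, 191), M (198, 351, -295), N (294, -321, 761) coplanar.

The points are coplanar iff KL · (KM × KN) = 0.
Expanding, this is linear in m: (-87360)m + (1747200) = 0.
So m = 20.

20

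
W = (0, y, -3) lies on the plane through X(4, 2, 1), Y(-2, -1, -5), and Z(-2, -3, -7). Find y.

0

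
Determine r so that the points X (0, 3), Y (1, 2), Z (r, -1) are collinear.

4

Collinearity: (Z − X) must be parallel to (Y − X) = (1, -1).
Cross-multiplying the components: (r − 0)·(-1) = (-4)·(1).
Solving gives r = 4.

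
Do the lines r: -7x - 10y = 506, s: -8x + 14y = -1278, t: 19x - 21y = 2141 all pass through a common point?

Yes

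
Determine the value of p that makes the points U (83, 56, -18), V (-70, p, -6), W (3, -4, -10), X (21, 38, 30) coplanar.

-61

Normal to plane UWX: n = (-2736, 3344, -2280); plane equation n·P = 1216.
Requiring n·V = 1216: (3344)p + (205200) = 1216.
So p = -61.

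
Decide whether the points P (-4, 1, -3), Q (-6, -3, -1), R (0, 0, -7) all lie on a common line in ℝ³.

PQ = (-2, -4, 2), PR = (4, -1, -4).
PQ × PR = (18, 0, 18).
The cross product is nonzero, so the points do not lie on one line.

No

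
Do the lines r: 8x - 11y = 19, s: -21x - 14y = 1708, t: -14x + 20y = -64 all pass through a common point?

Yes

The three lines meet at one point iff the augmented coefficient matrix [aᵢ bᵢ cᵢ] has rank < 3, i.e. its determinant vanishes.
Here the determinant is 0.
It vanishes, so the lines are concurrent at (-54, -41).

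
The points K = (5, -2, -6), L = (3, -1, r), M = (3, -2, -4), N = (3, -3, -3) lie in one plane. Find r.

The points are coplanar iff KL · (KM × KN) = 0.
Expanding, this is linear in r: (2)r + (10) = 0.
So r = -5.

-5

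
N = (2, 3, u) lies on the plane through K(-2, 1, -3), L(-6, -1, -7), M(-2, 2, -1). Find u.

1

Coplanarity requires KL · (KM × KN) = 0.
KL = (-4, -2, -4), KM = (0, 1, 2); the triple product is linear in u with coefficient -4 and constant term 4.
Setting it to zero: u = 1.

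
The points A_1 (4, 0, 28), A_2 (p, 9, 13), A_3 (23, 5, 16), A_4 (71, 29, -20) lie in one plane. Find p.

Normal to plane A_1A_3A_4: n = (108, 108, 216); plane equation n·P = 6480.
Requiring n·A_2 = 6480: (108)p + (3780) = 6480.
So p = 25.

25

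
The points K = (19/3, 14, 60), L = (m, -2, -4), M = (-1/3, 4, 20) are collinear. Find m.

-13/3

Collinearity requires KL × KM = 0; each component is linear in m.
The y-component gives (40)m + (520/3) = 0, so m = -13/3.
The remaining components then also vanish.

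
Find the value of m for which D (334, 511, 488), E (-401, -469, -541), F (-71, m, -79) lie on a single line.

Collinearity requires DE × DF = 0; each component is linear in m.
The x-component gives (1029)m + (29841) = 0, so m = -29.
The remaining components then also vanish.

-29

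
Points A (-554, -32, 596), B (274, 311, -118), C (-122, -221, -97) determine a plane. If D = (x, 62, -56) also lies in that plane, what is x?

A normal to the plane is n = AB × AC = (-372645, 265356, -304668).
D lies in the plane iff n · AD = 0.
This gives (-372645)x + (17141670) = 0, so x = 46.

46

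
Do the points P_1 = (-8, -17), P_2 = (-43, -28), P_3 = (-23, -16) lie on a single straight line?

P_1P_2 = (-35, -11), P_1P_3 = (-15, 1).
det[P_1P_2; P_1P_3] = (-35)(1) − (-11)(-15) = -200.
The determinant is nonzero, so they are not collinear.

No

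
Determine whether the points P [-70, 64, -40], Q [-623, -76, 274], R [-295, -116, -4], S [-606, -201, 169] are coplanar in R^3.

The four points are coplanar iff the 3×3 determinant with rows PQ, PR, PS is zero.
Rows: (-553, -140, 314), (-225, -180, 36), (-536, -265, 209).
Expanding along the first row: (-553)(-28080) − (-140)(-27729) + (314)(-36855) = 73710.
Nonzero ⇒ not coplanar.

No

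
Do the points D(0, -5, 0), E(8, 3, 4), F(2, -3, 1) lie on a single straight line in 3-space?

DE = (8, 8, 4), DF = (2, 2, 1).
Each component of DF is 1/4 times the corresponding component of DE, so DF = 1/4·DE and the points are collinear.

Yes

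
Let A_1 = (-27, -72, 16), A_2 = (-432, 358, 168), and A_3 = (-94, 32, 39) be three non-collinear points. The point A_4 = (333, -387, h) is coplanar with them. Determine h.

-247/2

A normal to the plane is n = A_1A_2 × A_1A_3 = (-5918, -869, -13310).
A_4 lies in the plane iff n · A_1A_4 = 0.
This gives (-13310)h + (-1643785) = 0, so h = -247/2.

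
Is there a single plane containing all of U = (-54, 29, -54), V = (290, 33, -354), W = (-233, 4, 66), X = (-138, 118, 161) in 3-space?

Yes

With U as base: UV = (344, 4, -300), UW = (-179, -25, 120), UX = (-84, 89, 215).
UW × UX = (-16055, 28405, -18031).
UV · (UW × UX) = 0.
The scalar triple product vanishes, so the four points are coplanar.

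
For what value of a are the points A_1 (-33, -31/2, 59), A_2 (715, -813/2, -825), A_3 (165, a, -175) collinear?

Direction A_1A_2 = (748, -391, -884). From the x-coordinate of A_3, the parameter along the line is τ = (165 − (-33))/748 = 9/34.
Then a = (-31/2) + 9/34·(-391) = -119.

-119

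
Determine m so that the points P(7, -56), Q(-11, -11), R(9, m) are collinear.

-61

Collinearity: (R − P) must be parallel to (Q − P) = (-18, 45).
Cross-multiplying the components: (m − (-56))·(-18) = (2)·(45).
Solving gives m = -61.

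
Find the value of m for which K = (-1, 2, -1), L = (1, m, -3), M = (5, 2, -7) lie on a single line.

2

Collinearity requires KL × KM = 0; each component is linear in m.
The x-component gives (-6)m + (12) = 0, so m = 2.
The remaining components then also vanish.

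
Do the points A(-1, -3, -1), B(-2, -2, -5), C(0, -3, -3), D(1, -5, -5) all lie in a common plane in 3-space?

The four points are coplanar iff the 3×3 determinant with rows AB, AC, AD is zero.
Rows: (-1, 1, -4), (1, 0, -2), (2, -2, -4).
Expanding along the first row: (-1)(-4) − (1)(0) + (-4)(-2) = 12.
Nonzero ⇒ not coplanar.

No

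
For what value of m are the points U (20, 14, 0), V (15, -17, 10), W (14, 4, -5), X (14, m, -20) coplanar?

28

Normal to plane UVW: n = (255, -85, -136); plane equation n·P = 3910.
Requiring n·X = 3910: (-85)m + (6290) = 3910.
So m = 28.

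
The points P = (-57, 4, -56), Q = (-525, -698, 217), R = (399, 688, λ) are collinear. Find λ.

-322

Direction PQ = (-468, -702, 273). From the x-coordinate of R, the parameter along the line is τ = (399 − (-57))/(-468) = -38/39.
Then λ = (-56) + (-38/39)·(273) = -322.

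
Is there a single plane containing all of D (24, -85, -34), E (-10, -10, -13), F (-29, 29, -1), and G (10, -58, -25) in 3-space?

Yes

With D as base: DE = (-34, 75, 21), DF = (-53, 114, 33), DG = (-14, 27, 9).
DF × DG = (135, 15, 165).
DE · (DF × DG) = 0.
The scalar triple product vanishes, so the four points are coplanar.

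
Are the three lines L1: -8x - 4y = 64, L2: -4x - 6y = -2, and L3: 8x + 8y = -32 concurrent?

No

Lines aᵢx + bᵢy = cᵢ with pairwise distinct directions are concurrent exactly when det[aᵢ bᵢ cᵢ] = 0.
Here the determinant is -64.
Nonzero, so no common point exists.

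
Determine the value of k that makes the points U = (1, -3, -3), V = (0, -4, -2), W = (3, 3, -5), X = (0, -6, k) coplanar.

-2

Coplanarity ⇔ det[UV; UW; UX] = 0.
Expanding, this is linear in k: (-4)k + (-8) = 0.
So k = -2.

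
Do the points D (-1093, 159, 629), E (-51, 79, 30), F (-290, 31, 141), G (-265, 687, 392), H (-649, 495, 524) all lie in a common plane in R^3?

The plane through D, E, F has normal n = DE × DF = (-37632, 27499, -69136) and equation n·P = 2017573.
Checking the remaining points: n·G = 1762981, n·H = 1807909.
Since n·G = 1762981 ≠ 2017573, G is off the plane and the points are not all coplanar.

No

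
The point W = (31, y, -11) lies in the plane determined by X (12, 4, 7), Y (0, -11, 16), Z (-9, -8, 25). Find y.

A normal to the plane is n = XY × XZ = (-162, 27, -171).
W lies in the plane iff n · XW = 0.
This gives (27)y + (-108) = 0, so y = 4.

4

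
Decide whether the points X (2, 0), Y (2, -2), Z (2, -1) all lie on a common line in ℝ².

Yes

XY = (0, -2), XZ = (0, -1).
det[XY; XZ] = (0)(-1) − (-2)(0) = 0.
The determinant is zero, so the points are collinear.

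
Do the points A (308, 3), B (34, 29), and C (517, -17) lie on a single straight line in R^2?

No

AB = (-274, 26), AC = (209, -20).
det[AB; AC] = (-274)(-20) − (26)(209) = 46.
The determinant is nonzero, so they are not collinear.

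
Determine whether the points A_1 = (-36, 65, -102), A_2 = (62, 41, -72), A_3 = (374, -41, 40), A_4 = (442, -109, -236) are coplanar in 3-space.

No

With A_1 as base: A_1A_2 = (98, -24, 30), A_1A_3 = (410, -106, 142), A_1A_4 = (478, -174, -134).
A_1A_3 × A_1A_4 = (38912, 122816, -20672).
A_1A_2 · (A_1A_3 × A_1A_4) = 245632.
Since 245632 ≠ 0, the four points are not coplanar.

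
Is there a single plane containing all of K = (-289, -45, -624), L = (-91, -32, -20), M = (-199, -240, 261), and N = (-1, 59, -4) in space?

The four points are coplanar iff the 3×3 determinant with rows KL, KM, KN is zero.
Rows: (198, 13, 604), (90, -195, 885), (288, 104, 620).
Expanding along the first row: (198)(-212940) − (13)(-199080) + (604)(65520) = 0.
Zero determinant ⇒ coplanar.

Yes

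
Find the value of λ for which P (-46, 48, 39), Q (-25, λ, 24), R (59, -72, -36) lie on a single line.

Direction PR = (105, -120, -75). From the x-coordinate of Q, the parameter along the line is τ = (-25 − (-46))/105 = 1/5.
Then λ = 48 + 1/5·(-120) = 24.

24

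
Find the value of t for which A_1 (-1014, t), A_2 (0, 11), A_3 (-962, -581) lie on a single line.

-613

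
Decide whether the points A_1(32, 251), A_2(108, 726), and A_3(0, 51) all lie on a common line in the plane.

Yes

A_1A_2 = (76, 475), A_1A_3 = (-32, -200).
det[A_1A_2; A_1A_3] = (76)(-200) − (475)(-32) = 0.
The determinant is zero, so the points are collinear.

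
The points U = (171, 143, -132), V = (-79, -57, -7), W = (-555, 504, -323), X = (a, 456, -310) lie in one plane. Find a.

Normal to plane UVW: n = (-6925, -138500, -235450); plane equation n·P = 10089725.
Requiring n·X = 10089725: (-6925)a + (9833500) = 10089725.
So a = -37.

-37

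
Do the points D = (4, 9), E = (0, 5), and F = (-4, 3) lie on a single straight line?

No

DE = (-4, -4), DF = (-8, -6).
det[DE; DF] = (-4)(-6) − (-4)(-8) = -8.
The determinant is nonzero, so they are not collinear.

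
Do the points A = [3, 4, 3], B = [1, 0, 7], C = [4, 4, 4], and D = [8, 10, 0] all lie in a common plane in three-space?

With A as base: AB = (-2, -4, 4), AC = (1, 0, 1), AD = (5, 6, -3).
AC × AD = (-6, 8, 6).
AB · (AC × AD) = 4.
Since 4 ≠ 0, the four points are not coplanar.

No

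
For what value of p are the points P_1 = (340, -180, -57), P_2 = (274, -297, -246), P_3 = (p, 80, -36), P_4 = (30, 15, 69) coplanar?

-400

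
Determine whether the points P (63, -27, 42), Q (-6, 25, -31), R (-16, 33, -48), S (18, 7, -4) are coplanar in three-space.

No

The four points are coplanar iff the 3×3 determinant with rows PQ, PR, PS is zero.
Rows: (-69, 52, -73), (-79, 60, -90), (-45, 34, -46).
Expanding along the first row: (-69)(300) − (52)(-416) + (-73)(14) = -90.
Nonzero ⇒ not coplanar.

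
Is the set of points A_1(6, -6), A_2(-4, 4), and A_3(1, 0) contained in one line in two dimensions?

A_1A_2 = (-10, 10), A_1A_3 = (-5, 6).
If collinear, A_1A_3 would be a scalar multiple of A_1A_2. But (-10)·(6) ≠ (10)·(-5) (difference -10), so they are not parallel; the points are not collinear.

No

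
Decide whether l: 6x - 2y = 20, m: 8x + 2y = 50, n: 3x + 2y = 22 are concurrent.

No

Intersecting l and m: solving the 2×2 system gives (x, y) = (5, 5).
Substitute into n: (3)(5) + (2)(5) = 25.
But n requires 22 ≠ 25, so the three lines have no common point.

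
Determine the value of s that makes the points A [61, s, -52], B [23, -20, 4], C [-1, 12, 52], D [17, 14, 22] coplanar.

16

The points are coplanar iff AB · (AC × AD) = 0.
Expanding, this is linear in s: (-144)s + (2304) = 0.
So s = 16.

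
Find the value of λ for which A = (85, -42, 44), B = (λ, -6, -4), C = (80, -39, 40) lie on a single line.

25

Collinearity requires AB × AC = 0; each component is linear in λ.
The y-component gives (4)λ + (-100) = 0, so λ = 25.
The remaining components then also vanish.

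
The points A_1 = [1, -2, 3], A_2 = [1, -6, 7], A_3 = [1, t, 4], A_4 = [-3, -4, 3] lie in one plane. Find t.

The points are coplanar iff A_1A_2 · (A_1A_3 × A_1A_4) = 0.
Expanding, this is linear in t: (16)t + (48) = 0.
So t = -3.

-3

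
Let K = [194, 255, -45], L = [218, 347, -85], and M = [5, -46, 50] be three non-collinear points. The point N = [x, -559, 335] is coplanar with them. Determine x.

The plane through K, L, M has equation −3300x + 5280y + 10164z = 248820.
Substituting N: (-3300)x + (453420) = 248820, so x = 62.

62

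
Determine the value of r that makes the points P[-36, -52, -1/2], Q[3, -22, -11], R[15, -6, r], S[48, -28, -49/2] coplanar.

The points are coplanar iff PQ · (PR × PS) = 0.
Expanding, this is linear in r: (1584)r + (22176) = 0.
So r = -14.

-14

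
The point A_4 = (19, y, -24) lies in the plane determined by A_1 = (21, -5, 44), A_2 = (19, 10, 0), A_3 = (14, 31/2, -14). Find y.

18

The plane through A_1, A_2, A_3 has equation 32x + 192y + 64z = 2528.
Substituting A_4: (192)y + (-928) = 2528, so y = 18.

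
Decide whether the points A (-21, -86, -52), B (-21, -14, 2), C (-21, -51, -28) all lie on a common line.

No

AB = (0, 72, 54), AC = (0, 35, 24).
AB × AC = (-162, 0, 0).
The cross product is nonzero, so the points do not lie on one line.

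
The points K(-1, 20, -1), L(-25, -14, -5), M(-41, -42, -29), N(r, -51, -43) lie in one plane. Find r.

-45

The points are coplanar iff KL · (KM × KN) = 0.
Expanding, this is linear in r: (704)r + (31680) = 0.
So r = -45.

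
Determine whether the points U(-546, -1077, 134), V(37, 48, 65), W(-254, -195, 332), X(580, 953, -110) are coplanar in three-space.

No

A normal to the plane through U, V, W is n = UV × UW = (283608, -135582, 185706).
The plane has equation n·P = 16056450. For X: n·X = 14855334.
14855334 ≠ 16056450, so X is off the plane.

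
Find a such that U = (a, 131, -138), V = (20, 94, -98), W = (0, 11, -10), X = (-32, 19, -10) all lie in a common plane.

The points are coplanar iff UV · (UW × UX) = 0.
Expanding, this is linear in a: (704)a + (-22528) = 0.
So a = 32.

32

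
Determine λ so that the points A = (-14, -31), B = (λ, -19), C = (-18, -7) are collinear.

-16

Collinearity: (B − A) must be parallel to (C − A) = (-4, 24).
Cross-multiplying the components: (λ − (-14))·(24) = (12)·(-4).
Solving gives λ = -16.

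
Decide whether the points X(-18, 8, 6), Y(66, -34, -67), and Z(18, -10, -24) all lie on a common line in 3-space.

No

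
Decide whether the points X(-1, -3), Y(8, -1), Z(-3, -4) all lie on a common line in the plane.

No

XY = (9, 2), XZ = (-2, -1).
Twice the signed area of △XYZ is (9)(-1) − (2)(-2) = -5.
The area is nonzero, so the three points are not collinear.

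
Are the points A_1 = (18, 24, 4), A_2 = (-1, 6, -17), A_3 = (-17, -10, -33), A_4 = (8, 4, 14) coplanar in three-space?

With A_1 as base: A_1A_2 = (-19, -18, -21), A_1A_3 = (-35, -34, -37), A_1A_4 = (-10, -20, 10).
A_1A_3 × A_1A_4 = (-1080, 720, 360).
A_1A_2 · (A_1A_3 × A_1A_4) = 0.
The scalar triple product vanishes, so the four points are coplanar.

Yes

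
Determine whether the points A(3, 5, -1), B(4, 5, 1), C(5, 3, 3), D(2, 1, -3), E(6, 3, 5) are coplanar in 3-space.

Yes

The plane through A, B, C has normal n = AB × AC = (4, 0, -2) and equation n·P = 14.
Checking the remaining points: n·D = 14, n·E = 14.
All equal 14, so all 5 points lie in one plane.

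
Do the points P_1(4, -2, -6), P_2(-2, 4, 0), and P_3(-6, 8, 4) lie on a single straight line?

Yes

P_1P_2 = (-6, 6, 6), P_1P_3 = (-10, 10, 10).
P_1P_2 × P_1P_3 = (0, 0, 0).
The cross product vanishes, so the three points are collinear.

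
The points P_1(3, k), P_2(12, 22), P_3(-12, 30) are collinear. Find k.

25

Collinearity: (P_1 − P_2) must be parallel to (P_3 − P_2) = (-24, 8).
Cross-multiplying the components: (k − 22)·(-24) = (-9)·(8).
Solving gives k = 25.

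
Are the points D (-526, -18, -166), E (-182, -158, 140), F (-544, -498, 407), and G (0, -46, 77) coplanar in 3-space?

The four points are coplanar iff the 3×3 determinant with rows DE, DF, DG is zero.
Rows: (344, -140, 306), (-18, -480, 573), (526, -28, 243).
Expanding along the first row: (344)(-100596) − (-140)(-305772) + (306)(252984) = 0.
Zero determinant ⇒ coplanar.

Yes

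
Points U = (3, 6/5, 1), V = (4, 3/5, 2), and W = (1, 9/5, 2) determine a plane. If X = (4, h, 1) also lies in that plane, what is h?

A normal to the plane is n = UV × UW = (-6/5, -3, -3/5).
X lies in the plane iff n · UX = 0.
This gives (-3)h + (12/5) = 0, so h = 4/5.

4/5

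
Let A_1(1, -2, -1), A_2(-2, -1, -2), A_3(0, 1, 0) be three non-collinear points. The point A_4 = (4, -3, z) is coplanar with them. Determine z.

The plane through A_1, A_2, A_3 has equation 4x + 4y − 8z = 4.
Substituting A_4: (-8)z + (4) = 4, so z = 0.

0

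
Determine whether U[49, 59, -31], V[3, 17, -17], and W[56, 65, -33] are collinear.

No

UV = (-46, -42, 14), UW = (7, 6, -2).
Comparing components 3 and 1: (14)(7) − (-46)(-2) = 6 ≠ 0, so UV and UW are not parallel and the points are not collinear.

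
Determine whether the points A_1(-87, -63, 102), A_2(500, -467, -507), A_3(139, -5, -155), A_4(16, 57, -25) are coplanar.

A normal to the plane through A_1, A_2, A_3 is n = A_1A_2 × A_1A_3 = (139150, 13225, 125350).
The plane has equation n·P = -153525. For A_4: n·A_4 = -153525.
Equal, so A_4 lies in the plane and all four are coplanar.

Yes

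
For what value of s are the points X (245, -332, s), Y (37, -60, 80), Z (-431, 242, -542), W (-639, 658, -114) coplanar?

12

The points are coplanar iff XY · (XZ × XW) = 0.
Expanding, this is linear in s: (131872)s + (-1582464) = 0.
So s = 12.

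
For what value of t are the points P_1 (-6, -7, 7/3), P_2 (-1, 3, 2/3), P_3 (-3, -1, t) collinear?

Direction P_1P_2 = (5, 10, -5/3). From the x-coordinate of P_3, the parameter along the line is τ = (-3 − (-6))/5 = 3/5.
Then t = 7/3 + 3/5·(-5/3) = 4/3.

4/3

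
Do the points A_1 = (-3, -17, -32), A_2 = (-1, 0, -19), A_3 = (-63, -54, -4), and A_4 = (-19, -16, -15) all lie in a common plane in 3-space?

No

With A_1 as base: A_1A_2 = (2, 17, 13), A_1A_3 = (-60, -37, 28), A_1A_4 = (-16, 1, 17).
A_1A_3 × A_1A_4 = (-657, 572, -652).
A_1A_2 · (A_1A_3 × A_1A_4) = -66.
Since -66 ≠ 0, the four points are not coplanar.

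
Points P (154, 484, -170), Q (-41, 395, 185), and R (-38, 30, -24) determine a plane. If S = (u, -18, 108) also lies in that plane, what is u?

The plane through P, Q, R has equation 148176x − 39690y + 71442z = -8535996.
Substituting S: (148176)u + (8430156) = -8535996, so u = -229/2.

-229/2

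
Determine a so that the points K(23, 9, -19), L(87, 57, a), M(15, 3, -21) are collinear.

-3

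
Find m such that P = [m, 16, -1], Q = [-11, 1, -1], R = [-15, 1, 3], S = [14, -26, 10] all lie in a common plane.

-31

The points are coplanar iff PQ · (PR × PS) = 0.
Expanding, this is linear in m: (-108)m + (-3348) = 0.
So m = -31.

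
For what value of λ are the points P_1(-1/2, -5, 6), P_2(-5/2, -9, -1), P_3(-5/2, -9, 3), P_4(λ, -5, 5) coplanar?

-1/2

Normal to plane P_1P_2P_3: n = (-16, 8, 0); plane equation n·P = -32.
Requiring n·P_4 = -32: (-16)λ + (-40) = -32.
So λ = -1/2.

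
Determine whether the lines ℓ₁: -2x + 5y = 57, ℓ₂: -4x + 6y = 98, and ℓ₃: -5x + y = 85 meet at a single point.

No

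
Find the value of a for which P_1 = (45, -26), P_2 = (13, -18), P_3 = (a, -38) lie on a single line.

The three points are collinear iff det[P_1P_2; P_1P_3] = 0.
This determinant is linear in a: (-8)a + (744) = 0, so a = 93.

93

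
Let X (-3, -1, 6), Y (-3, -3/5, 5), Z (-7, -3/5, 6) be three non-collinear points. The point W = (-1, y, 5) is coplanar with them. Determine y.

-4/5

The plane through X, Y, Z has equation (2/5)x + 4y + (8/5)z = 22/5.
Substituting W: (4)y + (38/5) = 22/5, so y = -4/5.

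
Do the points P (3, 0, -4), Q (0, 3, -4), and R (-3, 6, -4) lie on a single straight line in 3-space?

Yes

PQ = (-3, 3, 0), PR = (-6, 6, 0).
PQ × PR = (0, 0, 0).
The cross product vanishes, so the three points are collinear.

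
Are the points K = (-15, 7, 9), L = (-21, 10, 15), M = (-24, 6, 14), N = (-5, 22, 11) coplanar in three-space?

No

The four points are coplanar iff the 3×3 determinant with rows KL, KM, KN is zero.
Rows: (-6, 3, 6), (-9, -1, 5), (10, 15, 2).
Expanding along the first row: (-6)(-77) − (3)(-68) + (6)(-125) = -84.
Nonzero ⇒ not coplanar.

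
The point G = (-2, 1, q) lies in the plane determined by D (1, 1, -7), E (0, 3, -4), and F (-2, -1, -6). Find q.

The plane through D, E, F has equation 8x − 8y + 8z = -56.
Substituting G: (8)q + (-24) = -56, so q = -4.

-4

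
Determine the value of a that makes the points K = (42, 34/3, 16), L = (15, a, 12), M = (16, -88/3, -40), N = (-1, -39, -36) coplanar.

-25/3

Coplanarity ⇔ det[KL; KM; KN] = 0.
Expanding, this is linear in a: (1056)a + (8800) = 0.
So a = -25/3.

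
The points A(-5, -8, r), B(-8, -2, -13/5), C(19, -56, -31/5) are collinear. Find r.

-3

Collinearity requires AB × AC = 0; each component is linear in r.
The x-component gives (-54)r + (-162) = 0, so r = -3.
The remaining components then also vanish.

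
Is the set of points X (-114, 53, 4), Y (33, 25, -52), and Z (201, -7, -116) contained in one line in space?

Yes

XY = (147, -28, -56), XZ = (315, -60, -120).
Each component of XZ is 15/7 times the corresponding component of XY, so XZ = 15/7·XY and the points are collinear.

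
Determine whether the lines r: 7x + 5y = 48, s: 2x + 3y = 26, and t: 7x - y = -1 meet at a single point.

No

Intersecting r and s: solving the 2×2 system gives (x, y) = (14/11, 86/11).
Substitute into t: (7)(14/11) + (-1)(86/11) = 12/11.
But t requires -1 ≠ 12/11, so the three lines have no common point.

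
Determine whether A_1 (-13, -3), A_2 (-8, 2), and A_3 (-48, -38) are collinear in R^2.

A_1A_2 = (5, 5), A_1A_3 = (-35, -35).
det[A_1A_2; A_1A_3] = (5)(-35) − (5)(-35) = 0.
The determinant is zero, so the points are collinear.

Yes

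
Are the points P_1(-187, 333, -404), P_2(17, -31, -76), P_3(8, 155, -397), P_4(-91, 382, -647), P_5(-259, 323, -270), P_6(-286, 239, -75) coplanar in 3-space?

Yes

The plane through P_1, P_2, P_3 has normal n = P_1P_2 × P_1P_3 = (55836, 62532, 34668) and equation n·P = -3624048.
Checking the remaining points: n·P_4 = -3624048, n·P_5 = -3624048, n·P_6 = -3624048.
All equal -3624048, so all 6 points lie in one plane.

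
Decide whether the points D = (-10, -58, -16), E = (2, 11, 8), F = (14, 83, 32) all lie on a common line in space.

DE = (12, 69, 24), DF = (24, 141, 48).
DE × DF = (-72, 0, 36).
The cross product is nonzero, so the points do not lie on one line.

No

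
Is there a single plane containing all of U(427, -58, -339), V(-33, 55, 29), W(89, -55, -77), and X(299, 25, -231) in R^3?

No

A normal to the plane through U, V, W is n = UV × UW = (28502, -3864, 36814).
The plane has equation n·P = -85480. For X: n·X = -78536.
-78536 ≠ -85480, so X is off the plane.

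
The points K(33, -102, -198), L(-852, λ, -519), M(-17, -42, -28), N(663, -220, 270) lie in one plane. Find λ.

Coplanarity ⇔ det[KL; KM; KN] = 0.
Expanding, this is linear in λ: (130500)λ + (-19053000) = 0.
So λ = 146.

146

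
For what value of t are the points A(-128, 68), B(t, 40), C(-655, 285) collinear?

The three points are collinear iff det[AB; AC] = 0.
This determinant is linear in t: (217)t + (13020) = 0, so t = -60.

-60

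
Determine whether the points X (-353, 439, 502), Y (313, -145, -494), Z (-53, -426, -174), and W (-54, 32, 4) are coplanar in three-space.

No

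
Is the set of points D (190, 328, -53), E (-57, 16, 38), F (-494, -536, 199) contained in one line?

Yes

DE = (-247, -312, 91), DF = (-684, -864, 252).
DE × DF = (0, 0, 0).
The cross product vanishes, so the three points are collinear.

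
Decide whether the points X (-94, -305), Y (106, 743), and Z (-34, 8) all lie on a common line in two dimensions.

XY = (200, 1048), XZ = (60, 313).
Twice the signed area of △XYZ is (200)(313) − (1048)(60) = -280.
The area is nonzero, so the three points are not collinear.

No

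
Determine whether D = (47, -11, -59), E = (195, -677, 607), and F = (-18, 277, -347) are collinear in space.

DE = (148, -666, 666), DF = (-65, 288, -288).
Comparing components 3 and 1: (666)(-65) − (148)(-288) = -666 ≠ 0, so DE and DF are not parallel and the points are not collinear.

No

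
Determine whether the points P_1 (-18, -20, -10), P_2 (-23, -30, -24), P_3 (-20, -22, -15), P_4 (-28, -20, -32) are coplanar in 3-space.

A normal to the plane through P_1, P_2, P_3 is n = P_1P_2 × P_1P_3 = (22, 3, -10).
The plane has equation n·P = -356. For P_4: n·P_4 = -356.
Equal, so P_4 lies in the plane and all four are coplanar.

Yes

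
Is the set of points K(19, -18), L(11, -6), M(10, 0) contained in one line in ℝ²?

No

KL = (-8, 12), KM = (-9, 18).
det[KL; KM] = (-8)(18) − (12)(-9) = -36.
The determinant is nonzero, so they are not collinear.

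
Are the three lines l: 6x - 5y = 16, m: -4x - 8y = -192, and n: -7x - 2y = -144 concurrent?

Yes

The three lines meet at one point iff the augmented coefficient matrix [aᵢ bᵢ cᵢ] has rank < 3, i.e. its determinant vanishes.
Here the determinant is 0.
It vanishes, so the lines are concurrent at (16, 16).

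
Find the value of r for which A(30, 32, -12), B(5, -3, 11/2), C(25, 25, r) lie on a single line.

Collinearity requires AB × AC = 0; each component is linear in r.
The x-component gives (-35)r + (-595/2) = 0, so r = -17/2.
The remaining components then also vanish.

-17/2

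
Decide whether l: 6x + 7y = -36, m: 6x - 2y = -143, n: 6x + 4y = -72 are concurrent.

No

Intersecting l and m: solving the 2×2 system gives (x, y) = (-1073/54, 107/9).
Substitute into n: (6)(-1073/54) + (4)(107/9) = -215/3.
But n requires -72 ≠ -215/3, so the three lines have no common point.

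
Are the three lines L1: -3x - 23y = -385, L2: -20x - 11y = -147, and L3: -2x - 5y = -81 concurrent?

Intersecting L1 and L2: solving the 2×2 system gives (x, y) = (-2, 17).
Substitute into L3: (-2)(-2) + (-5)(17) = -81.
This equals -81, so (-2, 17) lies on all three lines and they are concurrent.

Yes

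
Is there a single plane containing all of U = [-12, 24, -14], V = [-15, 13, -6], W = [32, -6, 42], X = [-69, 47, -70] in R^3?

No

A normal to the plane through U, V, W is n = UV × UW = (-376, 520, 574).
The plane has equation n·P = 8956. For X: n·X = 10204.
10204 ≠ 8956, so X is off the plane.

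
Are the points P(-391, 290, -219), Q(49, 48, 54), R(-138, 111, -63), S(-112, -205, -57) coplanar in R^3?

No

A normal to the plane through P, Q, R is n = PQ × PR = (11115, 429, -17534).
The plane has equation n·X = -381609. For S: n·S = -333387.
-333387 ≠ -381609, so S is off the plane.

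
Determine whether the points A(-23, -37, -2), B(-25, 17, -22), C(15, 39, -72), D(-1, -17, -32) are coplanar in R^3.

No

The four points are coplanar iff the 3×3 determinant with rows AB, AC, AD is zero.
Rows: (-2, 54, -20), (38, 76, -70), (22, 20, -30).
Expanding along the first row: (-2)(-880) − (54)(400) + (-20)(-912) = -1600.
Nonzero ⇒ not coplanar.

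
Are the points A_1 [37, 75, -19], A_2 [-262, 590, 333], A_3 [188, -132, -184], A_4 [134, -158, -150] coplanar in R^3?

No

A normal to the plane through A_1, A_2, A_3 is n = A_1A_2 × A_1A_3 = (-12111, 3817, -15872).
The plane has equation n·P = 139736. For A_4: n·A_4 = 154840.
154840 ≠ 139736, so A_4 is off the plane.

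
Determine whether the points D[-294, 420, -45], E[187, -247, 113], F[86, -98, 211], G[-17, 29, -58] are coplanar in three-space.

No

The four points are coplanar iff the 3×3 determinant with rows DE, DF, DG is zero.
Rows: (481, -667, 158), (380, -518, 256), (277, -391, -13).
Expanding along the first row: (481)(106830) − (-667)(-75852) + (158)(-5094) = -12906.
Nonzero ⇒ not coplanar.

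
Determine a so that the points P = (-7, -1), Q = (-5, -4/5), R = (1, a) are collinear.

-1/5

The three points are collinear iff det[PQ; PR] = 0.
This determinant is linear in a: (2)a + (2/5) = 0, so a = -1/5.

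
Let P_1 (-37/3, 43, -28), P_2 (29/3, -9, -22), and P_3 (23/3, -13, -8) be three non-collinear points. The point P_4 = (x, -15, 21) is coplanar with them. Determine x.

2/3

The plane through P_1, P_2, P_3 has equation −704x − 320y − 192z = 896/3.
Substituting P_4: (-704)x + (768) = 896/3, so x = 2/3.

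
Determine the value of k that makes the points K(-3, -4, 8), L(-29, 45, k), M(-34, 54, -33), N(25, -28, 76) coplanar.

-26

The points are coplanar iff KL · (KM × KN) = 0.
Expanding, this is linear in k: (-880)k + (-22880) = 0.
So k = -26.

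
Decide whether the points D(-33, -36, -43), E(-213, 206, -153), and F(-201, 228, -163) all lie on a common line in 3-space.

DE = (-180, 242, -110), DF = (-168, 264, -120).
DE × DF = (0, -3120, -6864).
The cross product is nonzero, so the points do not lie on one line.

No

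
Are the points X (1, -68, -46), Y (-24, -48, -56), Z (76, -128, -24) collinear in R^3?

XY = (-25, 20, -10), XZ = (75, -60, 22).
XY × XZ = (-160, -200, 0).
The cross product is nonzero, so the points do not lie on one line.

No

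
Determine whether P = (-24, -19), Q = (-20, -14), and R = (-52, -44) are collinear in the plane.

No

PQ = (4, 5), PR = (-28, -25).
det[PQ; PR] = (4)(-25) − (5)(-28) = 40.
The determinant is nonzero, so they are not collinear.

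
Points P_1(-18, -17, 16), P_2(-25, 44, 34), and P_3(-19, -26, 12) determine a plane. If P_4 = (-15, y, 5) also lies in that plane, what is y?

-52

Coplanarity requires P_1P_2 · (P_1P_3 × P_1P_4) = 0.
P_1P_2 = (-7, 61, 18), P_1P_3 = (-1, -9, -4); the triple product is linear in y with coefficient -46 and constant term -2392.
Setting it to zero: y = -52.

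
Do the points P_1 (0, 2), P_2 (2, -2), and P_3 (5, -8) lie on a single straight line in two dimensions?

Yes

P_1P_2 = (2, -4), P_1P_3 = (5, -10).
det[P_1P_2; P_1P_3] = (2)(-10) − (-4)(5) = 0.
The determinant is zero, so the points are collinear.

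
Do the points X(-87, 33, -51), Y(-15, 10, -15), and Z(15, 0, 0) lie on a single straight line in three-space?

No

XY = (72, -23, 36), XZ = (102, -33, 51).
XY × XZ = (15, 0, -30).
The cross product is nonzero, so the points do not lie on one line.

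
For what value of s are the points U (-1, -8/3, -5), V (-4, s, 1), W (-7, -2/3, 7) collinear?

-5/3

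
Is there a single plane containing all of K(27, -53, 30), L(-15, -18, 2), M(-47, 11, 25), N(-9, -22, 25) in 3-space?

Yes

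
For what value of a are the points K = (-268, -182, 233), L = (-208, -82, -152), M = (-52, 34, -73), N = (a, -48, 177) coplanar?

The points are coplanar iff KL · (KM × KN) = 0.
Expanding, this is linear in a: (52560)a + (5886720) = 0.
So a = -112.

-112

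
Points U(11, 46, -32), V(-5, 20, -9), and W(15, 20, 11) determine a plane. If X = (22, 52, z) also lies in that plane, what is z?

The plane through U, V, W has equation −520x + 780y + 520z = 13520.
Substituting X: (520)z + (29120) = 13520, so z = -30.

-30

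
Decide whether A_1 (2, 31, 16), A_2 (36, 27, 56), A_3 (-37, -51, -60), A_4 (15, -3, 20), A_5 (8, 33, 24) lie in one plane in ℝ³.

Yes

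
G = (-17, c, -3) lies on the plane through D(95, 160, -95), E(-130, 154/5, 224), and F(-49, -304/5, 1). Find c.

52/5

Coplanarity requires DE · (DF × DG) = 0.
DE = (-225, -646/5, 319), DF = (-144, -1104/5, 96); the triple product is linear in c with coefficient -24336 and constant term 1265472/5.
Setting it to zero: c = 52/5.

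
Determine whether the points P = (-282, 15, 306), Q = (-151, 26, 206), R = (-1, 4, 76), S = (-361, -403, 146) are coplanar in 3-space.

No

With P as base: PQ = (131, 11, -100), PR = (281, -11, -230), PS = (-79, -418, -160).
PR × PS = (-94380, 63130, -118327).
PQ · (PR × PS) = 163350.
Since 163350 ≠ 0, the four points are not coplanar.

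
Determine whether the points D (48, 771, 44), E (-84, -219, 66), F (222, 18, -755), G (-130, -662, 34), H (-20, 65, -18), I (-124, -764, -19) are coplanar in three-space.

The plane through D, E, F has normal n = DE × DF = (807576, -101640, 271656) and equation n·P = -27647928.
Checking the remaining points: n·G = -28462896, n·H = -27647928, n·I = -27647928.
Since n·G = -28462896 ≠ -27647928, G is off the plane and the points are not all coplanar.

No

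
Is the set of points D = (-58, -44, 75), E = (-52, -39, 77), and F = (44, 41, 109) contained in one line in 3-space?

Yes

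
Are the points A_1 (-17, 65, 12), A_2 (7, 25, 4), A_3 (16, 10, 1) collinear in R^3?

A_1A_2 = (24, -40, -8), A_1A_3 = (33, -55, -11).
A_1A_2 × A_1A_3 = (0, 0, 0).
The cross product vanishes, so the three points are collinear.

Yes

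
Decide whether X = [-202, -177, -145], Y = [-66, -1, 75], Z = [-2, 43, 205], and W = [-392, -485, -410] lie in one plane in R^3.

A normal to the plane through X, Y, Z is n = XY × XZ = (13200, -3600, -5280).
The plane has equation n·P = -1263600. For W: n·W = -1263600.
Equal, so W lies in the plane and all four are coplanar.

Yes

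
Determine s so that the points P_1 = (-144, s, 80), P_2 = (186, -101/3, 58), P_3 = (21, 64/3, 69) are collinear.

Collinearity requires P_1P_2 × P_1P_3 = 0; each component is linear in s.
The x-component gives (-11)s + (2519/3) = 0, so s = 229/3.
The remaining components then also vanish.

229/3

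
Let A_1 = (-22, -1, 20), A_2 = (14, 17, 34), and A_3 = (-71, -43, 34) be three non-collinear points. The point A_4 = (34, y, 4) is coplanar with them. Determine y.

Coplanarity requires A_1A_2 · (A_1A_3 × A_1A_4) = 0.
A_1A_2 = (36, 18, 14), A_1A_3 = (-49, -42, 14); the triple product is linear in y with coefficient -1190 and constant term 55930.
Setting it to zero: y = 47.

47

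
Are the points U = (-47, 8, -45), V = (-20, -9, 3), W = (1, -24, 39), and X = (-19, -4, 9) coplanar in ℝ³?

Yes

With U as base: UV = (27, -17, 48), UW = (48, -32, 84), UX = (28, -12, 54).
UW × UX = (-720, -240, 320).
UV · (UW × UX) = 0.
The scalar triple product vanishes, so the four points are coplanar.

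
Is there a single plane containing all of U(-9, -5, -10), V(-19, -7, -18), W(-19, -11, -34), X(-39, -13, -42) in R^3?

Yes

A normal to the plane through U, V, W is n = UV × UW = (0, -160, 40).
The plane has equation n·P = 400. For X: n·X = 400.
Equal, so X lies in the plane and all four are coplanar.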